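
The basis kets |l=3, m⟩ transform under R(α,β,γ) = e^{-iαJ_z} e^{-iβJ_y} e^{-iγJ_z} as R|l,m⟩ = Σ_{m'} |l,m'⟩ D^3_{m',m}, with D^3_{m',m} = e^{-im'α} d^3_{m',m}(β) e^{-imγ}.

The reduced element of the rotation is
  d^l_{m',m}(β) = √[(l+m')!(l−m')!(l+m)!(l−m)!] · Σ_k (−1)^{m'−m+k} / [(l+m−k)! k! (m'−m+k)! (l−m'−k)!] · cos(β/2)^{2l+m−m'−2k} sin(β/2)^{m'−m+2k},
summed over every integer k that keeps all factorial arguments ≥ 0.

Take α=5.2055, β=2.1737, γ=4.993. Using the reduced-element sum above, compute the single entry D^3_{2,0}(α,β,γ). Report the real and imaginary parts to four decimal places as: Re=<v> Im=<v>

Re=0.2907 Im=-0.4393

First d^3_{2,0}(β=2.1737), then the phase factors e^{-i(2)α} and e^{-i(0)γ}:
c=cos(2.173700/2)=0.465276, s=sin(2.173700/2)=0.885166; N=√[120·1·6·6]=65.726707
k: max(0,(0)−(2))=0 … min(3+(0),3−(2))=1
  k=0: (−1)^2·65.7267/(12)·0.4653^4·0.8852^2 = +0.201119
  k=1: (−1)^3·65.7267/(12)·0.4653^2·0.8852^4 = -0.727914
d^3_{2,0}(2.1737) = +0.201119 -0.727914 = -0.526795
Attach z-rotation phases: D = e^{-i(2)(5.2055)}·(-0.526795)·e^{-i(0)(4.9930)} = +0.290709-0.439320i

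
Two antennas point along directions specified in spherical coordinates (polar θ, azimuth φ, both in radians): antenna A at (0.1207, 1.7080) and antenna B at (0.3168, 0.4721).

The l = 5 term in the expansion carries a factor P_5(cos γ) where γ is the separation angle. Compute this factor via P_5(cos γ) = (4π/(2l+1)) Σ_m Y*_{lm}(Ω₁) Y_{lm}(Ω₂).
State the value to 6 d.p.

Expand P_5 via completeness: Σ_{m} conj(Y_{5,m}) at Ω₁ times Y_{5,m} at Ω₂ —
  m=-5: Y*=(-0.000007, 0.000009)  Y=(-0.000967, -0.000959)  product (0.000000, -0.000000)
  m=-4: Y*=(0.000261, 0.000160)  Y=(-0.004102, -0.012479)  product (0.000001, -0.000004)
  m=-3: Y*=(0.001901, -0.004355)  Y=(0.011470, -0.073650)  product (-0.000299, -0.000190)
  m=-2: Y*=(-0.045937, -0.012932)  Y=(0.156613, -0.216342)  product (-0.009992, 0.007913)
  m=-1: Y*=(-0.040079, 0.290275)  Y=(0.487003, -0.248669)  product (0.052664, 0.151331)
  m=+0: Y*=(0.836074, -0.000000)  Y=(0.351018, 0.000000)  product (0.293477, 0.000000)
  m=+1: Y*=(0.040079, 0.290275)  Y=(-0.487003, -0.248669)  product (0.052664, -0.151331)
  m=+2: Y*=(-0.045937, 0.012932)  Y=(0.156613, 0.216342)  product (-0.009992, -0.007913)
  m=+3: Y*=(-0.001901, -0.004355)  Y=(-0.011470, -0.073650)  product (-0.000299, 0.000190)
  m=+4: Y*=(0.000261, -0.000160)  Y=(-0.004102, 0.012479)  product (0.000001, 0.000004)
  m=+5: Y*=(0.000007, 0.000009)  Y=(0.000967, -0.000959)  product (0.000000, 0.000000)
Accumulated sum (0.378225, -0.000000); after 4π/(2l+1) scaling, (0.432083, -0.000000) ⇒ P_5 = 0.432083

0.432083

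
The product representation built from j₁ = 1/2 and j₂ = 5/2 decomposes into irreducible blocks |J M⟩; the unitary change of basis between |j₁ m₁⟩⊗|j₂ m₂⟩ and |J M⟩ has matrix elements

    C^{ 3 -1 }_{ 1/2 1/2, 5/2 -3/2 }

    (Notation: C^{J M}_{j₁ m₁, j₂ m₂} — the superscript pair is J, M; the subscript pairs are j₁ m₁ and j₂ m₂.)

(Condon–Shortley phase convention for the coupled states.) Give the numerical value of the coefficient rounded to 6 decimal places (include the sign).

+√(1/3) = +0.577350

triangle: 0!*1!*5!/7! = 120/5040
(j±m)!: 1!*0!*1!*4!*2!*4! = 1152
prefactor² = (2J+1)*Δ*N² = 192
  k=0: +1/(0!*0!*0!*1!*1!*4!) = 1/24
Σ = 1/24  ⇒  CG² = 192*(1/24)² = 1/3
CG = +√(1/3) = +0.577350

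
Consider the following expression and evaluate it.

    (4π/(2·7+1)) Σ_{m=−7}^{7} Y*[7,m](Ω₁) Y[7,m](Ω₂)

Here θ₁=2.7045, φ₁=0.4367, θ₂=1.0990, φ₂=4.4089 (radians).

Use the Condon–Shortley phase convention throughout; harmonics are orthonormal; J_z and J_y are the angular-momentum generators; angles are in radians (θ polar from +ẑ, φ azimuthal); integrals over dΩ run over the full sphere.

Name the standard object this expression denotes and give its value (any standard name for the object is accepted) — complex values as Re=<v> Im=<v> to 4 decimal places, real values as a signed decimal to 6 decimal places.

Legendre polynomial (addition theorem), -0.241921

This sum is the spherical-harmonic addition theorem: it equals the Legendre polynomial P_l(cos γ) of the angle γ between the two directions.
Expand P_7 via completeness: Σ_{m} conj(Y_{7,m}) at Ω₁ times Y_{7,m} at Ω₂ —
  m=-7: (-0.00121 + 0.00010j) × (0.18925 + 0.11698j) = -0.00024 - 0.00012j  (running Σ = -0.00024 - 0.00012j)
  m=-6: (0.00846 - 0.00486j) × (0.10514 - 0.41153j) = -0.00111 - 0.00399j  (running Σ = -0.00135 - 0.00411j)
  m=-5: (-0.02774 + 0.03946j) × (-0.34627 + 0.01849j) = 0.00887 - 0.01418j  (running Σ = 0.00752 - 0.01829j)
  m=-4: (0.02867 - 0.16122j) × (-0.02309 - 0.06192j) = -0.01065 + 0.00195j  (running Σ = -0.00312 - 0.01634j)
  m=-3: (0.09770 + 0.36625j) × (-0.27985 + 0.21734j) = -0.10694 - 0.08126j  (running Σ = -0.11006 - 0.09760j)
  m=-2: (-0.34345 - 0.40992j) × (0.07508 + 0.05214j) = -0.00441 - 0.04868j  (running Σ = -0.11448 - 0.14628j)
  m=-1: (0.23404 + 0.10924j) × (-0.09431 + 0.30114j) = -0.05497 + 0.06018j  (running Σ = -0.16944 - 0.08611j)
  m=0: (0.37741 + 0.00000j) × (0.13279 + 0.00000j) = 0.05012 + 0.00000j  (running Σ = -0.11933 - 0.08611j)
  m=1: (-0.23404 + 0.10924j) × (0.09431 + 0.30114j) = -0.05497 - 0.06018j  (running Σ = -0.17430 - 0.14628j)
  m=2: (-0.34345 + 0.40992j) × (0.07508 - 0.05214j) = -0.00441 + 0.04868j  (running Σ = -0.17871 - 0.09760j)
  m=3: (-0.09770 + 0.36625j) × (0.27985 + 0.21734j) = -0.10694 + 0.08126j  (running Σ = -0.28565 - 0.01634j)
  m=4: (0.02867 + 0.16122j) × (-0.02309 + 0.06192j) = -0.01065 - 0.00195j  (running Σ = -0.29629 - 0.01829j)
  m=5: (0.02774 + 0.03946j) × (0.34627 + 0.01849j) = 0.00887 + 0.01418j  (running Σ = -0.28742 - 0.00411j)
  m=6: (0.00846 + 0.00486j) × (0.10514 + 0.41153j) = -0.00111 + 0.00399j  (running Σ = -0.28853 - 0.00012j)
  m=7: (0.00121 + 0.00010j) × (-0.18925 + 0.11698j) = -0.00024 + 0.00012j  (running Σ = -0.28877 - 0.00000j)
Total Σ_m = -0.28877 - 0.00000j. Multiply by 0.837758: -0.24192 - 0.00000j. P_7(cos γ) = -0.241921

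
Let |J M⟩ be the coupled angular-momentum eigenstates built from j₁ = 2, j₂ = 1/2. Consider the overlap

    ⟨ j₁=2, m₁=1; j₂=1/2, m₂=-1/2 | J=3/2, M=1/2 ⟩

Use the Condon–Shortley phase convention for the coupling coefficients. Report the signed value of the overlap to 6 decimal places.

+0.774597  (= +√(3/5))

√[4·1!3!0!/5! · 3!1!0!1!2!1!] = √(12/5)
  +(−1)^0/∏(0,1,1,0,2,0)! = 1/2  (running 1/2)
⟨..|..⟩ = √(12/5)·(1/2) = +0.774597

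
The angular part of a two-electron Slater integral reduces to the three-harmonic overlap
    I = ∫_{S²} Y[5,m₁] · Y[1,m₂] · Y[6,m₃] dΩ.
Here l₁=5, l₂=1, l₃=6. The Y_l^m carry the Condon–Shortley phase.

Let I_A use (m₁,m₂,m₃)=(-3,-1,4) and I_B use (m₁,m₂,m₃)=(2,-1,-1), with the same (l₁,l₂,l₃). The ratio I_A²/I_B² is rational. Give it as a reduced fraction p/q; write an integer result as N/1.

l's match ⇒ only the (l;m) 3-j factors differ between A and B.
A: triangle coeff Δ(5,1,6) = 1/858; Σ_t [0,0]: t=0:+1/161280 = 1/161280; (3j)²=15/286 [(5 1 6; -3 -1 4)], sign=+1
B: triangle coeff Δ(5,1,6) = 1/858; Σ_t [0,0]: t=0:+1/60480 = 1/60480; (3j)²=5/429 [(5 1 6; 2 -1 -1)], sign=-1
I_A²/I_B² = (15/286)/(5/429) = 9/2

9/2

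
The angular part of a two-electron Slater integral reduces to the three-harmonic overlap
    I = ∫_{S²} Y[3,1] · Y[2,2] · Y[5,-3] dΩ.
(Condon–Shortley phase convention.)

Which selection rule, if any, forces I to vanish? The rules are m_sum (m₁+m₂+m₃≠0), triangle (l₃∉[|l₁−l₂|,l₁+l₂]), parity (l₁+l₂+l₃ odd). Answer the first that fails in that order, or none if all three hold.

m₁+m₂+m₃ = 1 + 2 − 3 = 0  ✓
triangle: |3−2|=1 ≤ l₃=5 ≤ 3+2=5  ✓
parity: l₁+l₂+l₃ = 10 is even  ✓

none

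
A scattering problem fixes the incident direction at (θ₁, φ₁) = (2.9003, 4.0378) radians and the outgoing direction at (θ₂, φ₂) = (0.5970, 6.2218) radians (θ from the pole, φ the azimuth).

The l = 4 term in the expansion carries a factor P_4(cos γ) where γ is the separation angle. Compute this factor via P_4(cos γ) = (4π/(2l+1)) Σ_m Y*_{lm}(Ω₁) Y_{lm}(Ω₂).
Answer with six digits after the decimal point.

Addition theorem: P_4(cos γ) = (4π/9) Σ_m Y*_{lm}(Ω₁) Y_{lm}(Ω₂), m = −4…4:
  [-4]  conj(Y_{4,-4})(Ω₁) = -0.00130 - 0.00062j ; Y_{4,-4}(Ω₂) = 0.04287 + 0.01074j ; Δ = -0.00005 - 0.00004j
  [-3]  conj(Y_{4,-3})(Ω₁) = -0.01491 + 0.00726j ; Y_{4,-3}(Ω₂) = 0.18080 + 0.03368j ; Δ = -0.00294 + 0.00081j
  [-2]  conj(Y_{4,-2})(Ω₁) = -0.02351 + 0.10436j ; Y_{4,-2}(Ω₂) = 0.39743 + 0.04904j ; Δ = -0.01446 + 0.04032j
  [-1]  conj(Y_{4,-1})(Ω₁) = 0.24684 + 0.30865j ; Y_{4,-1}(Ω₂) = 0.39249 + 0.02412j ; Δ = 0.08944 + 0.12709j
  [+0]  conj(Y_{4,0})(Ω₁) = 0.61674 + 0.00000j ; Y_{4,0}(Ω₂) = -0.12118 + 0.00000j ; Δ = -0.07474 + 0.00000j
  [+1]  conj(Y_{4,1})(Ω₁) = -0.24684 + 0.30865j ; Y_{4,1}(Ω₂) = -0.39249 + 0.02412j ; Δ = 0.08944 - 0.12709j
  [+2]  conj(Y_{4,2})(Ω₁) = -0.02351 - 0.10436j ; Y_{4,2}(Ω₂) = 0.39743 - 0.04904j ; Δ = -0.01446 - 0.04032j
  [+3]  conj(Y_{4,3})(Ω₁) = 0.01491 + 0.00726j ; Y_{4,3}(Ω₂) = -0.18080 + 0.03368j ; Δ = -0.00294 - 0.00081j
  [+4]  conj(Y_{4,4})(Ω₁) = -0.00130 + 0.00062j ; Y_{4,4}(Ω₂) = 0.04287 - 0.01074j ; Δ = -0.00005 + 0.00004j
Σ over m = 0.06923 + 0.00000j; ×(4π/9) → 0.09666 + 0.00000j. Real part: 0.096664

0.096664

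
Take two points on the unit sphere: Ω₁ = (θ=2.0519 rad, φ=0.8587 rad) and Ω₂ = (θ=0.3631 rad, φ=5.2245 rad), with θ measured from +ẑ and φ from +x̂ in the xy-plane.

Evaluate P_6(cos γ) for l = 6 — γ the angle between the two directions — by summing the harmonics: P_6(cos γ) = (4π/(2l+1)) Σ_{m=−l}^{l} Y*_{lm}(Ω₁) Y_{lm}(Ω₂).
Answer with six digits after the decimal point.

Term-by-term m-sum for l=6 (normalisation 4π/13 = 0.966644):
  term(m=-6) = (0.000111, -0.000199)   from Y*(Ω₁)=(0.099821, -0.212138), Y(Ω₂)=(0.000967, 0.000067)
  term(m=-5) = (0.003699, 0.000605)   from Y*(Ω₁)=(0.172443, 0.387304), Y(Ω₂)=(0.004853, -0.007391)
  term(m=-4) = (0.002679, 0.014357)   from Y*(Ω₁)=(-0.285940, -0.086328), Y(Ω₂)=(-0.022478, -0.043425)
  term(m=-3) = (0.021050, -0.012363)   from Y*(Ω₁)=(-0.114256, 0.072510), Y(Ω₂)=(-0.180294, -0.006216)
  term(m=-2) = (0.113597, 0.094365)   from Y*(Ω₁)=(0.050149, -0.339620), Y(Ω₂)=(-0.223587, 0.367499)
  term(m=-1) = (0.002783, -0.007706)   from Y*(Ω₁)=(-0.009825, -0.011382), Y(Ω₂)=(0.267018, 0.475009)
  term(m=+0) = (0.007693, 0.000000)   from Y*(Ω₁)=(0.337452, -0.000000), Y(Ω₂)=(0.022797, 0.000000)
  term(m=+1) = (0.002783, 0.007706)   from Y*(Ω₁)=(0.009825, -0.011382), Y(Ω₂)=(-0.267018, 0.475009)
  term(m=+2) = (0.113597, -0.094365)   from Y*(Ω₁)=(0.050149, 0.339620), Y(Ω₂)=(-0.223587, -0.367499)
  term(m=+3) = (0.021050, 0.012363)   from Y*(Ω₁)=(0.114256, 0.072510), Y(Ω₂)=(0.180294, -0.006216)
  term(m=+4) = (0.002679, -0.014357)   from Y*(Ω₁)=(-0.285940, 0.086328), Y(Ω₂)=(-0.022478, 0.043425)
  term(m=+5) = (0.003699, -0.000605)   from Y*(Ω₁)=(-0.172443, 0.387304), Y(Ω₂)=(-0.004853, -0.007391)
  term(m=+6) = (0.000111, 0.000199)   from Y*(Ω₁)=(0.099821, 0.212138), Y(Ω₂)=(0.000967, -0.000067)
Total Σ_m = (0.295532, -0.000000). Multiply by 0.966644: (0.285674, -0.000000). P_6(cos γ) = 0.285674

0.285674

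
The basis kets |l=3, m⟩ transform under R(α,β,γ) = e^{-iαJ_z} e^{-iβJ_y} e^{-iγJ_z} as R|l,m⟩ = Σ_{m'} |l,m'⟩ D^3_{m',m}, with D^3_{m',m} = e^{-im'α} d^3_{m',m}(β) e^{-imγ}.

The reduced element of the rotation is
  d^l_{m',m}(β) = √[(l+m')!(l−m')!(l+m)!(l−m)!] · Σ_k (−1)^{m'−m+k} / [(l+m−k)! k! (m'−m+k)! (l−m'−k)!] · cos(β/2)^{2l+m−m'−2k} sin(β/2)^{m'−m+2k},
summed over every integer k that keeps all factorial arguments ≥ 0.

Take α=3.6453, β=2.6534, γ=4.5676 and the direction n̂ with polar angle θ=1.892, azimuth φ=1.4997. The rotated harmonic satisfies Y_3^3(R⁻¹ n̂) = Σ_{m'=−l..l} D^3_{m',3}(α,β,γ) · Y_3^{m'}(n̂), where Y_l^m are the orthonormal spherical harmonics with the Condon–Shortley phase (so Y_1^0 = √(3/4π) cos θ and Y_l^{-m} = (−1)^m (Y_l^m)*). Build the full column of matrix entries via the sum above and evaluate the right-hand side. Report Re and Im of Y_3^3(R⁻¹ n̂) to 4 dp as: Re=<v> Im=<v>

Need the full column D^3_{m',3} for m'=−3..3 at α=3.6453, β=2.6534, γ=4.5676.
cos(β/2)=0.241680, sin(β/2)=0.970356
d^3_{-3,3}: single k=6 term ⇒ +0.834809;  D = -0.776890-0.305529i
d^3_{-2,3}: single k=5 term ⇒ +0.509297;  D = +0.505064-0.065525i
d^3_{-1,3}: single k=4 term ⇒ +0.200563;  D = -0.161738+0.118601i
d^3_{0,3}: single k=3 term ⇒ +0.057680;  D = +0.024274-0.052324i
d^3_{1,3}: single k=2 term ⇒ +0.012441;  D = +0.000862+0.012411i
d^3_{2,3}: single k=1 term ⇒ +0.001960;  D = -0.001063-0.001647i
d^3_{3,3}: single k=0 term ⇒ +0.000199;  D = +0.000175+0.000094i
Y_3^{m'}(θ=1.892,φ=1.4997) and Σ D·Y over m':
  (-0.7769-0.3055i)·(-0.0754+0.3484i)  (+0.5051-0.0655i)·(+0.2876+0.0412i)  (-0.1617+0.1186i)·(-0.0109+0.1534i)  (+0.0243-0.0523i)·(+0.2947+0.0000i)  (+0.0009+0.0124i)·(+0.0109+0.1534i)  (-0.0011-0.0016i)·(+0.2876-0.0412i)  (+0.0002+0.0001i)·(+0.0754+0.3484i)
Y_3^3(R⁻¹ n̂) = +0.301414-0.287257i

Re=0.3014 Im=-0.2873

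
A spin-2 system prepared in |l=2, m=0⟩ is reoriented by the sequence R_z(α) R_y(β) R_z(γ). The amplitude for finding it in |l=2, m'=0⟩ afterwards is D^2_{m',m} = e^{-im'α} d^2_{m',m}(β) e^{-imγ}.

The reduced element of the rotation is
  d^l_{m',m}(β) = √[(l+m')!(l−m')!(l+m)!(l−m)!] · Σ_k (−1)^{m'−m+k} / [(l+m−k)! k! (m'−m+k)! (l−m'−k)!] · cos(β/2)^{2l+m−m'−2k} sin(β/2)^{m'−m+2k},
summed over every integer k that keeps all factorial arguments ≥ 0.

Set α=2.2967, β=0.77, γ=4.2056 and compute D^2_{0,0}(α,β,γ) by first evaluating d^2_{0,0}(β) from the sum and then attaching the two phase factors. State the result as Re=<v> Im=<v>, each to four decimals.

First d^2_{0,0}(β=0.7700), then the phase factors e^{-i(0)α} and e^{-i(0)γ}:
With c≡cos(β/2)=0.926798 and s≡sin(β/2)=0.375559, N=[2·2·2·2]^{1/2}=4.000000
k∈{0,1,2} keeps every argument non-negative
  k=0: (−1)^0·4.0000/(4)·0.9268^4·0.3756^0 = +0.737804
  k=1: (−1)^1·4.0000/(1)·0.9268^2·0.3756^2 = -0.484604
  k=2: (−1)^2·4.0000/(4)·0.9268^0·0.3756^4 = +0.019894
d^2_{0,0}(0.7700) = +0.737804 -0.484604 +0.019894 = +0.273094
Attach z-rotation phases: D = e^{-i(0)(2.2967)}·(+0.273094)·e^{-i(0)(4.2056)} = +0.273094+0.000000i

Re=0.2731 Im=0.0000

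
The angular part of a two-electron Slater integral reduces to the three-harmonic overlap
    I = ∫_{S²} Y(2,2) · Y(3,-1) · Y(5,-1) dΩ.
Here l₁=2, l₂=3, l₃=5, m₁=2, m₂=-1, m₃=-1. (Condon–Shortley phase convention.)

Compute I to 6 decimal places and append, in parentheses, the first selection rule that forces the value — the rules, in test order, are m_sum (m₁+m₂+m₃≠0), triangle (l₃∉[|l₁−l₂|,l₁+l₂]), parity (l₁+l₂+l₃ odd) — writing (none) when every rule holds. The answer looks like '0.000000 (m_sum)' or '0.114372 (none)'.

-0.092802 (none)

Checks pass: Σm=0; 10 even; l₃=5∈[1,5].
(2·2+1)(2·3+1)(2·5+1) = 385
Δ: 0! 4! 6! / 11! → 1/2310
sum: t=0:+1/144 = 1/144
3j²(2 3 5; 0 0 0) = Δ·Π!·Σ² = 10/231  (sign -1)
sum: t=0:+1/1152 = 1/1152
3j²(2 3 5; 2 -1 -1) = Δ·Π!·Σ² = 1/154  (sign +1)
combine: 4πI² = 385·10/231·1/154 = 25/231
take √, sign -1: I = -0.09280237
No selection rule forces the value: the integral is nonzero (none).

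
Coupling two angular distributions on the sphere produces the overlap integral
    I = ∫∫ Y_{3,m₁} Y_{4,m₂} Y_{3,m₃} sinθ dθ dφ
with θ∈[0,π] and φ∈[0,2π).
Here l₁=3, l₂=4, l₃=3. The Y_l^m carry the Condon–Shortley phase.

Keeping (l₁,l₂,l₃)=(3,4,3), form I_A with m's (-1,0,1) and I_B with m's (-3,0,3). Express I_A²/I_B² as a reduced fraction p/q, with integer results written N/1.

Same 3,4,3: normalisation and zero-m 3j drop out of the ratio.
A: Δ: 4! 2! 4! / 11! → 1/34650; sum: t=2:+1/32 t=3:−1/36 t=4:+1/1152 = 5/1152; 3j²(3 4 3; -1 0 1) = Δ·Π!·Σ² = 1/1386  (sign +1)
B: Δ: 4! 2! 4! / 11! → 1/34650; sum: t=4:+1/1152 = 1/1152; 3j²(3 4 3; -3 0 3) = Δ·Π!·Σ² = 1/154  (sign +1)
I_A²/I_B² = (1/1386)/(1/154) = 1/9

1/9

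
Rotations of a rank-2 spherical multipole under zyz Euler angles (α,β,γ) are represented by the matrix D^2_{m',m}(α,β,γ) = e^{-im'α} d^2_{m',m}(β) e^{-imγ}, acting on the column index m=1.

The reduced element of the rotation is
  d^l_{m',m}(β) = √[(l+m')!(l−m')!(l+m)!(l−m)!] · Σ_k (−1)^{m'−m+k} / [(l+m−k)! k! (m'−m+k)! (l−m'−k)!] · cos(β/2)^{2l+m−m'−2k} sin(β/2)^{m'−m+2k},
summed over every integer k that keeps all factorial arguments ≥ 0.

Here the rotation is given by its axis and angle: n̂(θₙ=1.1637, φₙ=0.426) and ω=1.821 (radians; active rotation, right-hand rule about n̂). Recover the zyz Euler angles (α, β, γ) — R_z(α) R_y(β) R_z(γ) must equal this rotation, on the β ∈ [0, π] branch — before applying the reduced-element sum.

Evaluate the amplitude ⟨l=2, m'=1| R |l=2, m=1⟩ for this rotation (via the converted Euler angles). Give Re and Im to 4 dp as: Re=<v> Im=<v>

Re=-0.3074 Im=0.4235

Axis–angle → zyz. n̂ = (sinθₙcosφₙ, sinθₙsinφₙ, cosθₙ) = (+0.836204, +0.379460, +0.395945), ω = 1.8210.
R = I cosω + sinω [n̂]ₓ + (1−cosω) n̂n̂ᵀ gives
  R = [+0.624769, +0.012256, +0.780714; +0.779487, -0.067959, -0.622721; +0.045425, +0.997613, -0.052012]
β = atan2(√(R₁₃²+R₂₃²), R₃₃) = 1.622832; α = atan2(R₂₃, R₁₃) mod 2π = 5.609891; γ = atan2(R₃₂, −R₃₁) mod 2π = 1.616298
First d^2_{1,1}(β=1.6228), then the phase factors e^{-i(1)α} and e^{-i(1)γ}:
With c≡cos(β/2)=0.688472 and s≡sin(β/2)=0.725263, N=[6·1·6·1]^{1/2}=6.000000
k: max(0,(1)−(1))=0 … min(2+(1),2−(1))=1
  k=0: (−1)^0·6.0000/(6)·0.6885^4·0.7253^0 = +0.224670
  k=1: (−1)^1·6.0000/(2)·0.6885^2·0.7253^2 = -0.747971
d^2_{1,1}(1.6228) = +0.224670 -0.747971 = -0.523301
Attach z-rotation phases: D = e^{-i(1)(5.6099)}·(-0.523301)·e^{-i(1)(1.6163)} = -0.307366+0.423521i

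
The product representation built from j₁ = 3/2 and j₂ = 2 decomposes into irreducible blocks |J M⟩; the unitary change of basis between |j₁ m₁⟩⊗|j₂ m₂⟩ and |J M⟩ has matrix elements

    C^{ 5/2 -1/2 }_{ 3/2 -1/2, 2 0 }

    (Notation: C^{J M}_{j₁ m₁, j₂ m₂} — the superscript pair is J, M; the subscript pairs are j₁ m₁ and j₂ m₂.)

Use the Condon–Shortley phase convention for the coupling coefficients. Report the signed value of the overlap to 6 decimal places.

−√(3/35) ≈ -0.292770

triangle: 1!×2!×3!/7! = 12/5040
(j±m)!: 1!×2!×2!×2!×2!×3! = 96
prefactor² = (2J+1)×Δ×N² = 48/35
  k=0: +1/(0!×1!×2!×2!×0!×1!) = 1/4
  k=1: −1/(1!×0!×1!×1!×1!×2!) = -1/2
Σ = -1/4  ⇒  CG² = 48/35×(-1/4)² = 3/35
CG = −√(3/35) = -0.292770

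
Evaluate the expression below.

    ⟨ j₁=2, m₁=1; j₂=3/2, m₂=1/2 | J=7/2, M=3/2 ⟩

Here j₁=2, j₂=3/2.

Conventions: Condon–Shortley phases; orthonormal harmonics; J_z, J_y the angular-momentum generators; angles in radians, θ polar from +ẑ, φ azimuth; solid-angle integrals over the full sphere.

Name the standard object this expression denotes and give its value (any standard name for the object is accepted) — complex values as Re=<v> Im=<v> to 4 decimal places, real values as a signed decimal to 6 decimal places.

Clebsch–Gordan coefficient, +√(4/7) ≈ +0.755929

This is a Clebsch–Gordan (vector-coupling) coefficient.
√[8·0!4!3!/8! · 3!1!2!1!5!2!] = √(576/7)
  +(−1)^0/∏(0,0,1,2,3,1)! = 1/12  (running 1/12)
⟨..|..⟩ = √(576/7)·(1/12) = +0.755929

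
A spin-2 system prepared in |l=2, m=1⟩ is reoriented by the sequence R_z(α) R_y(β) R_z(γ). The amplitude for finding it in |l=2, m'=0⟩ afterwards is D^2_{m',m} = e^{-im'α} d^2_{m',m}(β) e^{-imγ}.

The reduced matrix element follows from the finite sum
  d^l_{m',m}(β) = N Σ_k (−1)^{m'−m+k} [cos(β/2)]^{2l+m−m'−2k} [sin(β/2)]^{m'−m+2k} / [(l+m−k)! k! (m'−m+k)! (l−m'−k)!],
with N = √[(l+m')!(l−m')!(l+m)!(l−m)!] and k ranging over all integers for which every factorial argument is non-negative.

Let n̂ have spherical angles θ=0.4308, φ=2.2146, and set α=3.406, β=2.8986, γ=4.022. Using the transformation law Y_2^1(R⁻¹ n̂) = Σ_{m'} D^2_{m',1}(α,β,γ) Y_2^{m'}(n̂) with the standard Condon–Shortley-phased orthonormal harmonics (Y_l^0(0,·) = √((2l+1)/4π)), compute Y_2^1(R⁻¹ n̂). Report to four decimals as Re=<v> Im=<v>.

Need the full column D^2_{m',1} for m'=−2..2 at α=3.4060, β=2.8986, γ=4.0220.
cos(β/2)=0.121198, sin(β/2)=0.992628
d^2_{-2,1}: single k=3 term ⇒ +0.237074;  D = -0.222571+0.081647i
d^2_{-1,1}: k∈[2..3] ⇒ +0.043419 -0.970838 = -0.927419;  D = -0.756956+0.535839i
d^2_{0,1}: k∈[1..2] ⇒ +0.004329 -0.290355 = -0.286027;  D = +0.182152-0.220526i
d^2_{1,1}: k∈[0..1] ⇒ +0.000216 -0.043419 = -0.043204;  D = -0.017852+0.039343i
d^2_{2,1}: single k=0 term ⇒ -0.003534;  D = +0.000569-0.003488i
Y_2^{m'}(θ=0.4308,φ=2.2146) and Σ D·Y over m':
  (-0.2226+0.0816i)·(-0.0188+0.0647i)  (-0.7570+0.5358i)·(-0.1760-0.2345i)  (+0.1822-0.2205i)·(+0.4658+0.0000i)  (-0.0179+0.0393i)·(+0.1760-0.2345i)  (+0.0006-0.0035i)·(-0.0188-0.0647i)
Y_2^1(R⁻¹ n̂) = +0.348419-0.024322i

Re=0.3484 Im=-0.0243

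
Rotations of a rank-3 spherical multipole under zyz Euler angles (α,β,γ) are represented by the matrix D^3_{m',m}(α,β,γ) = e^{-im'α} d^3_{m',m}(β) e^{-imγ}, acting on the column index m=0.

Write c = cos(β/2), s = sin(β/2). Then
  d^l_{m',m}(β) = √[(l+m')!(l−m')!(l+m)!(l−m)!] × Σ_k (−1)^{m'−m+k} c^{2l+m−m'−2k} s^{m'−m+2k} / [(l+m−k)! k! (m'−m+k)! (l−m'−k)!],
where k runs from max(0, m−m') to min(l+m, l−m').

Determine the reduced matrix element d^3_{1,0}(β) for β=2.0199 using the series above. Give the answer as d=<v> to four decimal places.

d=0.0224

d^3_{1,0}(β=2.0199) via the finite sum:
With c≡cos(β/2)=0.531903 and s≡sin(β/2)=0.846805, N=[24·2·6·6]^{1/2}=41.569219
The bounds max(0,m−m')=0 and min(l+m,l−m')=2 give 3 terms
  k=0: (−1)^1·41.5692/(12)·0.5319^5·0.8468^1 = -0.124893
  k=1: (−1)^2·41.5692/(4)·0.5319^3·0.8468^3 = +0.949642
  k=2: (−1)^3·41.5692/(12)·0.5319^1·0.8468^5 = -0.802307
d^3_{1,0}(2.0199) = -0.124893 +0.949642 -0.802307 = +0.022442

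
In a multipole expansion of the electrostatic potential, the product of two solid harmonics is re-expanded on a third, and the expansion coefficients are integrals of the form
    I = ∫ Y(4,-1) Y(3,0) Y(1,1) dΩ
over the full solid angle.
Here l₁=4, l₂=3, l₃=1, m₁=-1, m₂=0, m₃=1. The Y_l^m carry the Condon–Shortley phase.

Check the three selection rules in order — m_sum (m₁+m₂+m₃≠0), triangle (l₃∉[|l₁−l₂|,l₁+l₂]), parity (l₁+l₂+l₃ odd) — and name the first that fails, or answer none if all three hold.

none

azimuthal sum: -1 + 0 + 1 = 0  ✓
1 ≤ 1 ≤ 7 (triangle on l)  ✓
L = 4 + 3 + 1 = 8 (even)  ✓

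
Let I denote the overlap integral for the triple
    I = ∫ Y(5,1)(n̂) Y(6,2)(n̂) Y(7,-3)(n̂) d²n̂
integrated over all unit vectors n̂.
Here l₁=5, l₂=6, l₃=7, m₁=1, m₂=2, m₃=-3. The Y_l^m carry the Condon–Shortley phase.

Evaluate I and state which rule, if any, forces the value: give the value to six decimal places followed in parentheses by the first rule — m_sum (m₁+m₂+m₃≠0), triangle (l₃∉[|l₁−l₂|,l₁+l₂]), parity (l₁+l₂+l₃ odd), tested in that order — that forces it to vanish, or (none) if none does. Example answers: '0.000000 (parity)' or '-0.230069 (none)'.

-0.101415 (none)

Checks pass: Σm=0; 18 even; l₃=7∈[1,11].
(2·5+1)(2·6+1)(2·7+1) = 2145
Δ: 4! 6! 8! / 19! → 1/174594420
sum: t=0:+1/4147200 t=1:−1/207360 t=2:+1/82944 t=3:−1/207360 t=4:+1/4147200 = 1/345600
3j²(5 6 7; 0 0 0) = Δ·Π!·Σ² = 420/46189  (sign -1)
sum: t=0:+1/46448640 t=1:−1/1088640 t=2:+1/276480 t=3:−1/518400 t=4:+1/9953280 = 23/25804800
3j²(5 6 7; 1 2 -3) = Δ·Π!·Σ² = 42849/6466460  (sign +1)
combine: 4πI² = 2145·420/46189·42849/6466460 = 1928205/14919047
take √, sign -1: I = -0.10141475
No selection rule forces the value: the integral is nonzero (none).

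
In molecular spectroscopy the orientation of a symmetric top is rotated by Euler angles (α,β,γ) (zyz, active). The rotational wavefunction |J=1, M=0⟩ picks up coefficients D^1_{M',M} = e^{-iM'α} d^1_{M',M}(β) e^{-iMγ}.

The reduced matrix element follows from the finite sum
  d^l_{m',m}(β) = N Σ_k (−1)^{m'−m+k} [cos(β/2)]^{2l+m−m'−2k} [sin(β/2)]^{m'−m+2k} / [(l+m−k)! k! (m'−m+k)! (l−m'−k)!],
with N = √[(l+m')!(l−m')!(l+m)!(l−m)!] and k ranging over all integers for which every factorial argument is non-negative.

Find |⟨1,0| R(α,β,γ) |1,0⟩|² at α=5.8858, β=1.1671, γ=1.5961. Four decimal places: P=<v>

P=0.1543

Split into d^1_{0,0}(β=1.1671) × two z-phases.
Half-angle: c=0.834512, s=0.550990. N=√(1·1·1·1)=1.000000
k: max(0,(0)−(0))=0 … min(1+(0),1−(0))=1
  k=0: (−1)^0·1.0000/(1)·0.8345^2·0.5510^0 = +0.696410
  k=1: (−1)^1·1.0000/(1)·0.8345^0·0.5510^2 = -0.303590
d^1_{0,0}(1.1671) = +0.696410 -0.303590 = +0.392820
|D^1_{0,0}|² = |d^1_{0,0}(β)|² = (+0.392820)² = 0.154308 (the z-rotation phases have unit modulus)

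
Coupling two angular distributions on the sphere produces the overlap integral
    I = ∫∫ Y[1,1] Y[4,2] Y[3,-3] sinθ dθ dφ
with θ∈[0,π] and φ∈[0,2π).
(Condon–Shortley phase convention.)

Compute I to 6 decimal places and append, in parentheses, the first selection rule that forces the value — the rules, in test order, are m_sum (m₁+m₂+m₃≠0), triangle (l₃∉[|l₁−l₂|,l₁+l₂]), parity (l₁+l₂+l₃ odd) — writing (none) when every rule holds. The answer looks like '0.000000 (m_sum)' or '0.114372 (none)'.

0.061558 (none)

Checks pass: Σm=0; 8 even; l₃=3∈[3,5].
(2·1+1)(2·4+1)(2·3+1) = 189
Δ: 2! 0! 6! / 9! → 1/252
sum: t=1:−1/36 = -1/36
3j²(1 4 3; 0 0 0) = Δ·Π!·Σ² = 4/63  (sign +1)
sum: t=0:+1/1440 = 1/1440
3j²(1 4 3; 1 2 -3) = Δ·Π!·Σ² = 1/252  (sign +1)
combine: 4πI² = 189·4/63·1/252 = 1/21
take √, sign +1: I = 0.06155813
No selection rule forces the value: the integral is nonzero (none).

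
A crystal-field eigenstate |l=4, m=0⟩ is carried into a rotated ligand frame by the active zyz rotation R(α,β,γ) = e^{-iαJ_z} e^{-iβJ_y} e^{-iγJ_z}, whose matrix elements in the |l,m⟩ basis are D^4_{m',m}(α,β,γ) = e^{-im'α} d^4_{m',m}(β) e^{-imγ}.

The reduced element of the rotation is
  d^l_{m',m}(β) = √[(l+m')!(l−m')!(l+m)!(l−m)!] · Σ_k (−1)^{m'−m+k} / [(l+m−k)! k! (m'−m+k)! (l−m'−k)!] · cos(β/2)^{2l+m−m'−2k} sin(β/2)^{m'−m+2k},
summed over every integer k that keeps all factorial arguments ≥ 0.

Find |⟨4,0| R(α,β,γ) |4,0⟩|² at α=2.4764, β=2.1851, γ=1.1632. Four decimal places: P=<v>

D^4_{0,0}(2.4764,2.1851,1.1632) = e^{-i·0·2.4764}·d^4_{0,0}(2.1851)·e^{-i·0·1.1632}. Compute d first:
Half-angle: c=0.460223, s=0.887803. N=√(24·24·24·24)=576.000000
k: max(0,(0)−(0))=0 … min(4+(0),4−(0))=4
  k=0: (−1)^0·576.0000/(576)·0.4602^8·0.8878^0 = +0.002013
  k=1: (−1)^1·576.0000/(36)·0.4602^6·0.8878^2 = -0.119829
  k=2: (−1)^2·576.0000/(16)·0.4602^4·0.8878^4 = +1.003328
  k=3: (−1)^3·576.0000/(36)·0.4602^2·0.8878^6 = -1.659424
  k=4: (−1)^4·576.0000/(576)·0.4602^0·0.8878^8 = +0.385953
d^4_{0,0}(2.1851) = +0.002013 -0.119829 +1.003328 -1.659424 +0.385953 = -0.387960
|D^4_{0,0}|² = |d^4_{0,0}(β)|² = (-0.387960)² = 0.150513 (the z-rotation phases have unit modulus)

P=0.1505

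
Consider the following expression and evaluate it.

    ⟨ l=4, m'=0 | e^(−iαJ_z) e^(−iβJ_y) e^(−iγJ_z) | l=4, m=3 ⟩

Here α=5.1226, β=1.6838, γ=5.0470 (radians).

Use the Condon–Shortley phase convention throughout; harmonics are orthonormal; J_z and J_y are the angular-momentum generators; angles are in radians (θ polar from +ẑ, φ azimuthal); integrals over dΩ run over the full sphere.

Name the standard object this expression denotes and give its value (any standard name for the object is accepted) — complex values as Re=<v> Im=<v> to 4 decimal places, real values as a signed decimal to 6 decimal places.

This is a Wigner D-matrix element — the rotation-matrix element ⟨l m'| R(α,β,γ) |l m⟩ in the angular-momentum basis.
D^4_{0,3}(5.1226,1.6838,5.0470) = e^{-i·0·5.1226}·d^4_{0,3}(1.6838)·e^{-i·3·5.0470}. Compute d first:
Half-angle: c=0.666047, s=0.745910. N=√(24·24·5040·1)=1703.830978
k∈{3,4} keeps every argument non-negative
  k=3: (−1)^0·1703.8310/(144)·0.6660^5·0.7459^3 = +0.643646
  k=4: (−1)^1·1703.8310/(144)·0.6660^3·0.7459^5 = -0.807254
d^4_{0,3}(1.6838) = +0.643646 -0.807254 = -0.163608
Phases: e^{-i·(0)·5.1226}=+1.000000+0.000000i, e^{-i·(3)·5.0470}=-0.843536-0.537073i ⇒ D=+0.138009+0.087870i

Wigner D-matrix element, Re=0.1380 Im=0.0879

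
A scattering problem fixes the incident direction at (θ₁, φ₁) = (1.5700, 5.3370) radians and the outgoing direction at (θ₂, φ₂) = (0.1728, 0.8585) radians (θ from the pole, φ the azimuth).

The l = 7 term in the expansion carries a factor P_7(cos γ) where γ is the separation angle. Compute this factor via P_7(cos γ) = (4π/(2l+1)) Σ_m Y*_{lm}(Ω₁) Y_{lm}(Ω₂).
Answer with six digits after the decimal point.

0.084285

Term-by-term m-sum for l=7 (normalisation 4π/15 = 0.837758):
  term(m=-7) = (0.000001, -0.000000)   from Y*(Ω₁)=(0.471395, -0.166809), Y(Ω₂)=(0.000002, 0.000001)
  term(m=-6) = (-0.000000, 0.000000)   from Y*(Ω₁)=(0.001225, 0.000849), Y(Ω₂)=(0.000020, 0.000043)
  term(m=-5) = (0.000216, 0.000092)   from Y*(Ω₁)=(-0.006802, -0.366862), Y(Ω₂)=(-0.000261, 0.000585)
  term(m=-4) = (-0.000006, 0.000009)   from Y*(Ω₁)=(0.001403, -0.001051), Y(Ω₂)=(-0.005818, 0.001751)
  term(m=-3) = (0.008870, 0.010495)   from Y*(Ω₁)=(-0.316772, -0.099044), Y(Ω₂)=(-0.034944, -0.022206)
  term(m=-2) = (-0.000326, 0.000165)   from Y*(Ω₁)=(-0.000591, -0.001773), Y(Ω₂)=(-0.028493, -0.193492)
  term(m=-1) = (0.042197, 0.177113)   from Y*(Ω₁)=(-0.186759, 0.259066), Y(Ω₂)=(0.372603, -0.431489)
  term(m=+0) = (-0.001296, -0.000000)   from Y*(Ω₁)=(-0.001903, -0.000000), Y(Ω₂)=(0.680900, 0.000000)
  term(m=+1) = (0.042197, -0.177113)   from Y*(Ω₁)=(0.186759, 0.259066), Y(Ω₂)=(-0.372603, -0.431489)
  term(m=+2) = (-0.000326, -0.000165)   from Y*(Ω₁)=(-0.000591, 0.001773), Y(Ω₂)=(-0.028493, 0.193492)
  term(m=+3) = (0.008870, -0.010495)   from Y*(Ω₁)=(0.316772, -0.099044), Y(Ω₂)=(0.034944, -0.022206)
  term(m=+4) = (-0.000006, -0.000009)   from Y*(Ω₁)=(0.001403, 0.001051), Y(Ω₂)=(-0.005818, -0.001751)
  term(m=+5) = (0.000216, -0.000092)   from Y*(Ω₁)=(0.006802, -0.366862), Y(Ω₂)=(0.000261, 0.000585)
  term(m=+6) = (-0.000000, -0.000000)   from Y*(Ω₁)=(0.001225, -0.000849), Y(Ω₂)=(0.000020, -0.000043)
  term(m=+7) = (0.000001, 0.000000)   from Y*(Ω₁)=(-0.471395, -0.166809), Y(Ω₂)=(-0.000002, 0.000001)
Accumulated sum (0.100608, 0.000000); after 4π/(2l+1) scaling, (0.084285, 0.000000) ⇒ P_7 = 0.084285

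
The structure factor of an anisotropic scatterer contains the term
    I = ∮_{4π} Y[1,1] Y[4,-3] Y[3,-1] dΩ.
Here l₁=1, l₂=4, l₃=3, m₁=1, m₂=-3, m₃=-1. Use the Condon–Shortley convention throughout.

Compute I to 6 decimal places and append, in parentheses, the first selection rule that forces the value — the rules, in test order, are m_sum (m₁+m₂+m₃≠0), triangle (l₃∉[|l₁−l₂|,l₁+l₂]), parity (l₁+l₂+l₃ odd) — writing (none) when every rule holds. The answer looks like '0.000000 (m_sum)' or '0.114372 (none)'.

0.000000 (m_sum)

m-sum = 1 − 3 − 1 = -3 ≠ 0 ⇒ I = 0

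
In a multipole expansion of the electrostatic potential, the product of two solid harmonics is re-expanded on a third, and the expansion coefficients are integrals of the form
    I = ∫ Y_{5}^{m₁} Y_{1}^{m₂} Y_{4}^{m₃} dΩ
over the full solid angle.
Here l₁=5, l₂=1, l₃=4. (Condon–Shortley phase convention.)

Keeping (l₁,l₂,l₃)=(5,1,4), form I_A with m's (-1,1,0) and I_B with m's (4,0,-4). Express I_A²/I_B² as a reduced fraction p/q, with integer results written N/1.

Shared (l₁,l₂,l₃)=(5,1,4): N and (l;000)² cancel in I_A²/I_B².
A: Δ = 2!·8!·0!/11! = 1/495; Racah Σ t=2..2: t=2:+1/1152 = 1/1152; ⇒ 3j(5 1 4; -1 1 0)² = 1/33, sgn +1
B: Δ = 2!·8!·0!/11! = 1/495; Racah Σ t=1..1: t=1:−1/40320 = -1/40320; ⇒ 3j(5 1 4; 4 0 -4)² = 1/55, sgn -1
I_A²/I_B² = (1/33)/(1/55) = 5/3

5/3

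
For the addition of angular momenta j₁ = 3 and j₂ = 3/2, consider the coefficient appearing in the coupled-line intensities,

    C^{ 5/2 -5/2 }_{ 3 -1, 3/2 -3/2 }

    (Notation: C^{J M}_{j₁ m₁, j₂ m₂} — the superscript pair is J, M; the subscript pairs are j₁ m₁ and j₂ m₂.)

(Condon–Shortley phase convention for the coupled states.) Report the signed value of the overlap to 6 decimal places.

+0.327327  (= +√(3/28))

triangle: 2!·4!·1!/8! = 48/40320
(j±m)!: 2!·4!·0!·3!·0!·5! = 34560
prefactor² = (2J+1)·Δ·N² = 1728/7
  k=0: +1/(0!·2!·4!·0!·0!·1!) = 1/48
Σ = 1/48  ⇒  CG² = 1728/7·(1/48)² = 3/28
CG = +√(3/28) = +0.327327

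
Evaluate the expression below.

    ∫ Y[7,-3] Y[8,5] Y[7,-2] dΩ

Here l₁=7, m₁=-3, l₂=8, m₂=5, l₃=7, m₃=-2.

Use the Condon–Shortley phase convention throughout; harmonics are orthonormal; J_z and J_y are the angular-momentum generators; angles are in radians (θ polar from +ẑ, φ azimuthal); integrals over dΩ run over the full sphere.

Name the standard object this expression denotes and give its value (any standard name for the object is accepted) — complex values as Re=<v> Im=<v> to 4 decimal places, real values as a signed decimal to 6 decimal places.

This is a Gaunt coefficient — the integral of a triple product of spherical harmonics over the sphere.
m-sum 0 ✓  L=22 even ✓  1≤7≤15 ✓
Π(2lᵢ+1) = 15×17×15 = 3825
triangle coeff Δ(7,8,7) = 1/22086194130
Σ_t [1,7]: t=1:−1/18289152000 t=2:+1/248832000 t=3:−1/24883200 t=4:+1/11943936 t=5:−1/24883200 t=6:+1/248832000 t=7:−1/18289152000 = 11/975421440
(3j)²=1750/289731 [(7 8 7; 0 0 0)], sign=-1
Σ_t [5,8]: t=5:−1/3483648000 t=6:+1/348364800 t=7:−1/261273600 t=8:+1/1393459200 = -11/20901888000
(3j)²=66/37145 [(7 8 7; -3 5 -2)], sign=+1
⇒ 4πI² = 1732500/42204149
I = (-1)√(1732500/42204149/(4π)) = -0.05715499

Gaunt coefficient, -0.057155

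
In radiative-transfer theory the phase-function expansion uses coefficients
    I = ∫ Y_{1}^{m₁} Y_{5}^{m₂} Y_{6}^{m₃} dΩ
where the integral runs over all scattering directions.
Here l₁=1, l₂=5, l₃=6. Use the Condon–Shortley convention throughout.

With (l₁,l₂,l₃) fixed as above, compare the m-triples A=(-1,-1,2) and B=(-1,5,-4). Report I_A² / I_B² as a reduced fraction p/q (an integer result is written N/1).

28/1

Shared (l₁,l₂,l₃)=(1,5,6): N and (l;000)² cancel in I_A²/I_B².
A: Δ = 0!·2!·10!/13! = 1/858; Racah Σ t=0..0: t=0:+1/34560 = 1/34560; ⇒ 3j(1 5 6; -1 -1 2)² = 14/429, sgn +1
B: Δ = 0!·2!·10!/13! = 1/858; Racah Σ t=0..0: t=0:+1/7257600 = 1/7257600; ⇒ 3j(1 5 6; -1 5 -4)² = 1/858, sgn +1
I_A²/I_B² = (14/429)/(1/858) = 28/1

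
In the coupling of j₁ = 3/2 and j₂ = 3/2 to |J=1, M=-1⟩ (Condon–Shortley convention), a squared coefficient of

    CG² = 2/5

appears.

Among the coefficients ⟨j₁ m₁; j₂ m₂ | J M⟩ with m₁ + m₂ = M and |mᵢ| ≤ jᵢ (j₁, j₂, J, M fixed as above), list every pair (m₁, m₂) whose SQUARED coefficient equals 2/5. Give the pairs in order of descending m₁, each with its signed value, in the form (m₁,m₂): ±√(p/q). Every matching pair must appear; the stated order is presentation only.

Admissible pairs with m₁+m₂ = M = -1: (-3/2,1/2), (-1/2,-1/2), (1/2,-3/2)
  (m₁,m₂)=(1/2,-3/2): CG² = 3/10, CG = +√(3/10)
  (m₁,m₂)=(-1/2,-1/2): CG² = 2/5, CG = −√(2/5)   ← matches the target
  (m₁,m₂)=(-3/2,1/2): CG² = 3/10, CG = +√(3/10)
Pairs with CG² = 2/5: (-1/2,-1/2): −√(2/5)

(-1/2,-1/2): −√(2/5)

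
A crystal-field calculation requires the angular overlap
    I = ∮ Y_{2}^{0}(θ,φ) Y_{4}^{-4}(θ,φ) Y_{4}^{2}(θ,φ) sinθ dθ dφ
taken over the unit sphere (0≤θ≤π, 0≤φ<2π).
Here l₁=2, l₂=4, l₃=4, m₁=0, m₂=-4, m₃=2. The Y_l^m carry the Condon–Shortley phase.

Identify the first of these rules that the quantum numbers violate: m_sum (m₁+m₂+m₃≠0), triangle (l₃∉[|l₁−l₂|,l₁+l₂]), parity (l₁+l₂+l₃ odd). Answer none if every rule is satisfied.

Σmᵢ = -2  ✗
l₃∈[|l₁−l₂|,l₁+l₂]=[2,6], have l₃=4
Σlᵢ = 10 ⇒ even

m_sum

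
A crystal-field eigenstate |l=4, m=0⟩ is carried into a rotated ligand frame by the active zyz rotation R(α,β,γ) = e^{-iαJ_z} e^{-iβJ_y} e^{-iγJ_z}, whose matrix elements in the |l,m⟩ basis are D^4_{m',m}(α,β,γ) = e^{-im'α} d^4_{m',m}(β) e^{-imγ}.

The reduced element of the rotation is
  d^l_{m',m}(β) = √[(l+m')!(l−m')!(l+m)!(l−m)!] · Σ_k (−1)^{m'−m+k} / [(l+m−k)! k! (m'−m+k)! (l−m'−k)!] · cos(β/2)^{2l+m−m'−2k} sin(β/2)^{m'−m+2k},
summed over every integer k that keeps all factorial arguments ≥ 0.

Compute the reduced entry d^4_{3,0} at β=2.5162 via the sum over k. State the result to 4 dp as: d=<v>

d^4_{3,0}(β=2.5162) via the finite sum:
With c≡cos(β/2)=0.307625 and s≡sin(β/2)=0.951508, N=[5040·1·24·24]^{1/2}=1703.830978
k∈{0,1} keeps every argument non-negative
  k=0: (−1)^3·1703.8310/(144)·0.3076^5·0.9515^3 = -0.028081
  k=1: (−1)^4·1703.8310/(144)·0.3076^3·0.9515^5 = +0.268653
d^4_{3,0}(2.5162) = -0.028081 +0.268653 = +0.240572

d=0.2406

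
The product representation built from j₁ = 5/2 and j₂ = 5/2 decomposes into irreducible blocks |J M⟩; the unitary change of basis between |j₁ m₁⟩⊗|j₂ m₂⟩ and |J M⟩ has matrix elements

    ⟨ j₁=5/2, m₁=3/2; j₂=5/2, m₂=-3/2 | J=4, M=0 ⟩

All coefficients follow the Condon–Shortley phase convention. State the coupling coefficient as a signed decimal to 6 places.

+0.566947  (= +√(9/28))

√[9·1!4!4!/10! · 4!1!1!4!4!4!] = √(82944/175)
  +(−1)^0/∏(0,1,1,1,3,3)! = 1/36  (running 1/36)
  +(−1)^1/∏(1,0,0,0,4,4)! = -1/576  (running 5/192)
⟨..|..⟩ = √(82944/175)·(5/192) = +0.566947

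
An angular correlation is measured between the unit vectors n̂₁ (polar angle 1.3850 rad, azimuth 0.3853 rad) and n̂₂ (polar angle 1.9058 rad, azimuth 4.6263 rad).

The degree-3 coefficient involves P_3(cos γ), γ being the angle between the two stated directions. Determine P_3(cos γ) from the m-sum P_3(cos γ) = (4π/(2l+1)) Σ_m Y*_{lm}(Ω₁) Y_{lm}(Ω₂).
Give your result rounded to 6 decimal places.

0.442993

Addition theorem: P_3(cos γ) = (4π/7) Σ_m Y*_{lm}(Ω₁) Y_{lm}(Ω₂), m = −3…3:
  term(m=-3) = 0.13748 - 0.02171j   from Y*(Ω₁)=0.15965 + 0.36245j, Y(Ω₂)=0.08976 - 0.33978j
  term(m=-2) = 0.03211 + 0.04422j   from Y*(Ω₁)=0.13083 + 0.12702j, Y(Ω₂)=0.29525 + 0.05134j
  term(m=-1) = -0.01678 + 0.03292j   from Y*(Ω₁)=-0.24411 - 0.09900j, Y(Ω₂)=0.01206 - 0.13974j
  term(m=+0) = -0.05886 + 0.00000j   from Y*(Ω₁)=-0.19505 + 0.00000j, Y(Ω₂)=0.30176 + 0.00000j
  term(m=+1) = -0.01678 - 0.03292j   from Y*(Ω₁)=0.24411 - 0.09900j, Y(Ω₂)=-0.01206 - 0.13974j
  term(m=+2) = 0.03211 - 0.04422j   from Y*(Ω₁)=0.13083 - 0.12702j, Y(Ω₂)=0.29525 - 0.05134j
  term(m=+3) = 0.13748 + 0.02171j   from Y*(Ω₁)=-0.15965 + 0.36245j, Y(Ω₂)=-0.08976 - 0.33978j
Total Σ_m = 0.24677 + 0.00000j. Multiply by 1.795196: 0.44299 + 0.00000j. P_3(cos γ) = 0.442993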